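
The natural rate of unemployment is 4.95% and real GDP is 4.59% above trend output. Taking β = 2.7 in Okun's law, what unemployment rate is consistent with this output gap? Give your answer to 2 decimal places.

3.25%

From Okun's law, u - u* = -(output gap)/β = -(4.59)/2.7 = -1.7 points.
So u = 4.95 - 1.7 = 3.25%.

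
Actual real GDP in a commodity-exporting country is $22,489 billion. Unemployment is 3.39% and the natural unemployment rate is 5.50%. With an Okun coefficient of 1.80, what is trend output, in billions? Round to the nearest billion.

$21,666 billion

Unemployment gap = 3.39 - 5.5 = -2.11 points, so output gap = -1.8 × (-2.11) = 3.798%.
Since Y = Y* × (1 + gap/100), Y* = 22489/1.03798 ≈ 21666 billion.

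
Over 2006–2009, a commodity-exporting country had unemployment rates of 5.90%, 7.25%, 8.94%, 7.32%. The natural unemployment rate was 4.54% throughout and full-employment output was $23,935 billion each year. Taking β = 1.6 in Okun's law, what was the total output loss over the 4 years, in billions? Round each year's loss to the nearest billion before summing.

$4,309 billion

Year 2006: gap = -1.6 × (5.9 - 4.54) = -2.176%, loss ≈ 23935 × 2.176/100 ≈ 521.
Year 2007: gap = -1.6 × (7.25 - 4.54) = -4.336%, loss ≈ 23935 × 4.336/100 ≈ 1038.
Year 2008: gap = -1.6 × (8.94 - 4.54) = -7.04%, loss ≈ 23935 × 7.04/100 ≈ 1685.
Year 2009: gap = -1.6 × (7.32 - 4.54) = -4.448%, loss ≈ 23935 × 4.448/100 ≈ 1065.
Total lost output = 521 + 1038 + 1685 + 1065 = 4309 billion.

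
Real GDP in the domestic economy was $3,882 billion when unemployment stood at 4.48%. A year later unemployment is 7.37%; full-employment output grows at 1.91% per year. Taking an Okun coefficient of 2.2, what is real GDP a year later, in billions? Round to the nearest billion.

$3,709 billion

Δu = 7.37 - 4.48 = 2.89 points.
Okun's law (growth form): g_Y = g_Y* - β × Δu = 1.91 - 2.2 × (2.89) = 1.91 - 6.358 = -4.448%.
Real GDP in the next year = 3882 × (1 - 4.448/100) = 3882 × 0.95552 ≈ 3709 billion.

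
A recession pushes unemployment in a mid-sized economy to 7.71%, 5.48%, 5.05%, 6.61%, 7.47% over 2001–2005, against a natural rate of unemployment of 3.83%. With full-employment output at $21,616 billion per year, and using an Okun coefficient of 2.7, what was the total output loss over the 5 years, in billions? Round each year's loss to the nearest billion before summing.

$7,685 billion

Year 2001: gap = -2.7 × (7.71 - 3.83) = -10.476%, loss ≈ 21616 × 10.476/100 ≈ 2264.
Year 2002: gap = -2.7 × (5.48 - 3.83) = -4.455%, loss ≈ 21616 × 4.455/100 ≈ 963.
Year 2003: gap = -2.7 × (5.05 - 3.83) = -3.294%, loss ≈ 21616 × 3.294/100 ≈ 712.
Year 2004: gap = -2.7 × (6.61 - 3.83) = -7.506%, loss ≈ 21616 × 7.506/100 ≈ 1622.
Year 2005: gap = -2.7 × (7.47 - 3.83) = -9.828%, loss ≈ 21616 × 9.828/100 ≈ 2124.
Total lost output = 2264 + 963 + 712 + 1622 + 2124 = 7685 billion.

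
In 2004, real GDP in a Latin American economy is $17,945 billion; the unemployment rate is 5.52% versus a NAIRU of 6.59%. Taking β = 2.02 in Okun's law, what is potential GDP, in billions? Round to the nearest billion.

Unemployment gap = 5.52 - 6.59 = -1.07 points, so output gap = -2.02 × (-1.07) = 2.1614%.
Since Y = Y* × (1 + gap/100), Y* = 17945/1.021614 ≈ 17565 billion.

$17,565 billion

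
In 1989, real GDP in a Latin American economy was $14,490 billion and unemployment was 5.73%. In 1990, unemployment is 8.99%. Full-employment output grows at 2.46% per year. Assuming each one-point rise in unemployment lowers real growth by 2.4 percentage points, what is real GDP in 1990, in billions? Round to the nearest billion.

Δu = 8.99 - 5.73 = 3.26 points.
Okun's law (growth form): g_Y = g_Y* - β × Δu = 2.46 - 2.4 × (3.26) = 2.46 - 7.824 = -5.364%.
Real GDP in the next year = 14490 × (1 - 5.364/100) = 14490 × 0.94636 ≈ 13713 billion.

$13,713 billion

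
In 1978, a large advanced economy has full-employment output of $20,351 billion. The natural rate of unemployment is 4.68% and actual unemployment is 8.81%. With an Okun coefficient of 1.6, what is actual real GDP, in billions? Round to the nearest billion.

Unemployment gap = 8.81 - 4.68 = 4.13 points, so the output gap is -1.6 × 4.13 = -6.608%.
Actual GDP = 20351 × (1 - 6.608/100) = 20351 × 0.93392 ≈ 19006 billion.

$19,006 billion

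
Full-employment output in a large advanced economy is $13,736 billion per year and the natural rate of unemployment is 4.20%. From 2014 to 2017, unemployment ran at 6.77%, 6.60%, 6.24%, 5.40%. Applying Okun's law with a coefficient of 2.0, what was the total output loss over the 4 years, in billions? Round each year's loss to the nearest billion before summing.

Year 2014: gap = -2.0 × (6.77 - 4.2) = -5.14%, loss ≈ 13736 × 5.14/100 ≈ 706.
Year 2015: gap = -2.0 × (6.6 - 4.2) = -4.8%, loss ≈ 13736 × 4.8/100 ≈ 659.
Year 2016: gap = -2.0 × (6.24 - 4.2) = -4.08%, loss ≈ 13736 × 4.08/100 ≈ 560.
Year 2017: gap = -2.0 × (5.4 - 4.2) = -2.4%, loss ≈ 13736 × 2.4/100 ≈ 330.
Total lost output = 706 + 659 + 560 + 330 = 2255 billion.

$2,255 billion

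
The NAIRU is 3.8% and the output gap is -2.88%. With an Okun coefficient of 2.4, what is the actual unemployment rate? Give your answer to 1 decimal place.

5.0%

From Okun's law, u - u* = -(output gap)/β = -(-2.88)/2.4 = 1.2 points.
So u = 3.8 + 1.2 = 5.0%.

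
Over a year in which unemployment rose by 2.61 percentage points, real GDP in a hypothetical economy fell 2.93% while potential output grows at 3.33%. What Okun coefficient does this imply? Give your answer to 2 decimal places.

Growth form: g_Y = g_Y* - β × Δu, so β = (g_Y* - g_Y)/Δu.
β = (3.33 + 2.93)/2.61 = 6.26/2.61 = 2.40.

β ≈ 2.40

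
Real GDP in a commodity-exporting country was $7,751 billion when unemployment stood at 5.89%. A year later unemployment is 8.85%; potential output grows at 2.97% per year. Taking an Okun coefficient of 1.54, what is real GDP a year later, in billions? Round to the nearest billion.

$7,628 billion

Δu = 8.85 - 5.89 = 2.96 points.
Okun's law (growth form): g_Y = g_Y* - β × Δu = 2.97 - 1.54 × (2.96) = 2.97 - 4.5584 = -1.5884%.
Real GDP in the next year = 7751 × (1 - 1.5884/100) = 7751 × 0.984116 ≈ 7628 billion.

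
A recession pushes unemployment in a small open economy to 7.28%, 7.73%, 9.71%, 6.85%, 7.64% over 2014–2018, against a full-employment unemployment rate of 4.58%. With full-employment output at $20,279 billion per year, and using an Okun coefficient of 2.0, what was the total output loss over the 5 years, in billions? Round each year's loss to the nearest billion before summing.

Year 2014: gap = -2.0 × (7.28 - 4.58) = -5.4%, loss ≈ 20279 × 5.4/100 ≈ 1095.
Year 2015: gap = -2.0 × (7.73 - 4.58) = -6.3%, loss ≈ 20279 × 6.3/100 ≈ 1278.
Year 2016: gap = -2.0 × (9.71 - 4.58) = -10.26%, loss ≈ 20279 × 10.26/100 ≈ 2081.
Year 2017: gap = -2.0 × (6.85 - 4.58) = -4.54%, loss ≈ 20279 × 4.54/100 ≈ 921.
Year 2018: gap = -2.0 × (7.64 - 4.58) = -6.12%, loss ≈ 20279 × 6.12/100 ≈ 1241.
Total lost output = 1095 + 1278 + 2081 + 921 + 1241 = 6616 billion.

$6,616 billion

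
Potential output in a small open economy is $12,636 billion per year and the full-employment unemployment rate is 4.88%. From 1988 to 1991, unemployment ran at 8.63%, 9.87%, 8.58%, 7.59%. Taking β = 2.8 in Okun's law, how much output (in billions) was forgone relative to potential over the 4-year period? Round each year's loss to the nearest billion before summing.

$5,361 billion

Year 1988: gap = -2.8 × (8.63 - 4.88) = -10.5%, loss ≈ 12636 × 10.5/100 ≈ 1327.
Year 1989: gap = -2.8 × (9.87 - 4.88) = -13.972%, loss ≈ 12636 × 13.972/100 ≈ 1766.
Year 1990: gap = -2.8 × (8.58 - 4.88) = -10.36%, loss ≈ 12636 × 10.36/100 ≈ 1309.
Year 1991: gap = -2.8 × (7.59 - 4.88) = -7.588%, loss ≈ 12636 × 7.588/100 ≈ 959.
Total lost output = 1327 + 1766 + 1309 + 959 = 5361 billion.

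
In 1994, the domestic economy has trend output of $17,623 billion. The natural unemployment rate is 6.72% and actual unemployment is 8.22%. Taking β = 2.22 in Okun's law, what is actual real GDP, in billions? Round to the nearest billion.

Unemployment gap = 8.22 - 6.72 = 1.5 points, so the output gap is -2.22 × 1.5 = -3.33%.
Actual GDP = 17623 × (1 - 3.33/100) = 17623 × 0.9667 ≈ 17036 billion.

$17,036 billion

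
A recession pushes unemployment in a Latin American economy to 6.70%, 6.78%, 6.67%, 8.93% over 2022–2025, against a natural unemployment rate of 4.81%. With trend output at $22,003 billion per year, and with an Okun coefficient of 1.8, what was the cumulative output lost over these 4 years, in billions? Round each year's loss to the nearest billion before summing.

$3,898 billion

Year 2022: gap = -1.8 × (6.7 - 4.81) = -3.402%, loss ≈ 22003 × 3.402/100 ≈ 749.
Year 2023: gap = -1.8 × (6.78 - 4.81) = -3.546%, loss ≈ 22003 × 3.546/100 ≈ 780.
Year 2024: gap = -1.8 × (6.67 - 4.81) = -3.348%, loss ≈ 22003 × 3.348/100 ≈ 737.
Year 2025: gap = -1.8 × (8.93 - 4.81) = -7.416%, loss ≈ 22003 × 7.416/100 ≈ 1632.
Total lost output = 749 + 780 + 737 + 1632 = 3898 billion.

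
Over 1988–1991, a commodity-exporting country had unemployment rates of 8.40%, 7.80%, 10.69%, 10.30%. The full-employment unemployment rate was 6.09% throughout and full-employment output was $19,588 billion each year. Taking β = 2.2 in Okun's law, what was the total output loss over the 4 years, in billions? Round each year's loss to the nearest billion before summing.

Year 1988: gap = -2.2 × (8.4 - 6.09) = -5.082%, loss ≈ 19588 × 5.082/100 ≈ 995.
Year 1989: gap = -2.2 × (7.8 - 6.09) = -3.762%, loss ≈ 19588 × 3.762/100 ≈ 737.
Year 1990: gap = -2.2 × (10.69 - 6.09) = -10.12%, loss ≈ 19588 × 10.12/100 ≈ 1982.
Year 1991: gap = -2.2 × (10.3 - 6.09) = -9.262%, loss ≈ 19588 × 9.262/100 ≈ 1814.
Total lost output = 995 + 737 + 1982 + 1814 = 5528 billion.

$5,528 billion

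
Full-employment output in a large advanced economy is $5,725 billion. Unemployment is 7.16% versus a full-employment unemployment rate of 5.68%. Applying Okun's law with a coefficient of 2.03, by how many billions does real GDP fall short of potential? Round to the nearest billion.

$172 billion

Output gap = -2.03 × (7.16 - 5.68) = -2.03 × 1.48 = -3.0044%.
Actual GDP ≈ 5725 × 0.969956 ≈ 5553 billion, so the shortfall is 5725 - 5553 = 172 billion.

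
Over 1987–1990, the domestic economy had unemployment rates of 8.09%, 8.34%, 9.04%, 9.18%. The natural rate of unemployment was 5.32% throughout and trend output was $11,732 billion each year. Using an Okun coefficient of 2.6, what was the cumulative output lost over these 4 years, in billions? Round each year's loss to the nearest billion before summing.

$4,078 billion

Year 1987: gap = -2.6 × (8.09 - 5.32) = -7.202%, loss ≈ 11732 × 7.202/100 ≈ 845.
Year 1988: gap = -2.6 × (8.34 - 5.32) = -7.852%, loss ≈ 11732 × 7.852/100 ≈ 921.
Year 1989: gap = -2.6 × (9.04 - 5.32) = -9.672%, loss ≈ 11732 × 9.672/100 ≈ 1135.
Year 1990: gap = -2.6 × (9.18 - 5.32) = -10.036%, loss ≈ 11732 × 10.036/100 ≈ 1177.
Total lost output = 845 + 921 + 1135 + 1177 = 4078 billion.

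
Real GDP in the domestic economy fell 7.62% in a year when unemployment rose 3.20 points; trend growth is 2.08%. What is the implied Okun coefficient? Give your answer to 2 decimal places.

Growth form: g_Y = g_Y* - β × Δu, so β = (g_Y* - g_Y)/Δu.
β = (2.08 + 7.62)/3.20 = 9.7/3.20 = 3.03.

β ≈ 3.03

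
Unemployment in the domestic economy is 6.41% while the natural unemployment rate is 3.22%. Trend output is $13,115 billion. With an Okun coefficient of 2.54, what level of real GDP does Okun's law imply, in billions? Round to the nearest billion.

$12,052 billion

Unemployment gap = 6.41 - 3.22 = 3.19 points, so the output gap is -2.54 × 3.19 = -8.1026%.
Actual GDP = 13115 × (1 - 8.1026/100) = 13115 × 0.918974 ≈ 12052 billion.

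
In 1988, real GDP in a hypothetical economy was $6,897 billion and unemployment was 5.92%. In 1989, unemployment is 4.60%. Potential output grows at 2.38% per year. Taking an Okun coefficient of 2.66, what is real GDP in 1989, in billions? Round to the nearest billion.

$7,303 billion

Δu = 4.6 - 5.92 = -1.32 points.
Okun's law (growth form): g_Y = g_Y* - β × Δu = 2.38 - 2.66 × (-1.32) = 2.38 + 3.5112 = 5.8912%.
Real GDP in the next year = 6897 × (1 + 5.8912/100) = 6897 × 1.058912 ≈ 7303 billion.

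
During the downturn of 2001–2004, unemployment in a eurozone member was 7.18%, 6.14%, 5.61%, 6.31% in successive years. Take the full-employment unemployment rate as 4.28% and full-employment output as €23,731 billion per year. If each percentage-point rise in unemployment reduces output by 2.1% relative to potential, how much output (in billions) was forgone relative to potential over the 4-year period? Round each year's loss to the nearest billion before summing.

€4,047 billion

Year 2001: gap = -2.1 × (7.18 - 4.28) = -6.09%, loss ≈ 23731 × 6.09/100 ≈ 1445.
Year 2002: gap = -2.1 × (6.14 - 4.28) = -3.906%, loss ≈ 23731 × 3.906/100 ≈ 927.
Year 2003: gap = -2.1 × (5.61 - 4.28) = -2.793%, loss ≈ 23731 × 2.793/100 ≈ 663.
Year 2004: gap = -2.1 × (6.31 - 4.28) = -4.263%, loss ≈ 23731 × 4.263/100 ≈ 1012.
Total lost output = 1445 + 927 + 663 + 1012 = 4047 billion.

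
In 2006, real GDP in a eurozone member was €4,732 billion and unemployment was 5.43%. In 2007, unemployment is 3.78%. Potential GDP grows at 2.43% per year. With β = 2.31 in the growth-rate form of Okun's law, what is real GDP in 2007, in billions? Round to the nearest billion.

€5,027 billion

Δu = 3.78 - 5.43 = -1.65 points.
Okun's law (growth form): g_Y = g_Y* - β × Δu = 2.43 - 2.31 × (-1.65) = 2.43 + 3.8115 = 6.2415%.
Real GDP in the next year = 4732 × (1 + 6.2415/100) = 4732 × 1.062415 ≈ 5027 billion.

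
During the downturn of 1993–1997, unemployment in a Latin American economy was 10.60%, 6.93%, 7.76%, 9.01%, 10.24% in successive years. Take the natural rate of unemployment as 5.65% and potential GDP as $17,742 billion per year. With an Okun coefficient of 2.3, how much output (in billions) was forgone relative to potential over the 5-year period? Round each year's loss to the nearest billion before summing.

Year 1993: gap = -2.3 × (10.6 - 5.65) = -11.385%, loss ≈ 17742 × 11.385/100 ≈ 2020.
Year 1994: gap = -2.3 × (6.93 - 5.65) = -2.944%, loss ≈ 17742 × 2.944/100 ≈ 522.
Year 1995: gap = -2.3 × (7.76 - 5.65) = -4.853%, loss ≈ 17742 × 4.853/100 ≈ 861.
Year 1996: gap = -2.3 × (9.01 - 5.65) = -7.728%, loss ≈ 17742 × 7.728/100 ≈ 1371.
Year 1997: gap = -2.3 × (10.24 - 5.65) = -10.557%, loss ≈ 17742 × 10.557/100 ≈ 1873.
Total lost output = 2020 + 522 + 861 + 1371 + 1873 = 6647 billion.

$6,647 billion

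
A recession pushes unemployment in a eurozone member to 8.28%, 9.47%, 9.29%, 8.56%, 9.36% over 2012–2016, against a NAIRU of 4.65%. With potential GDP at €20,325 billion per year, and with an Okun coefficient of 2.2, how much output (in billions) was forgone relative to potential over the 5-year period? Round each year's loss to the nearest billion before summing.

€9,707 billion

Year 2012: gap = -2.2 × (8.28 - 4.65) = -7.986%, loss ≈ 20325 × 7.986/100 ≈ 1623.
Year 2013: gap = -2.2 × (9.47 - 4.65) = -10.604%, loss ≈ 20325 × 10.604/100 ≈ 2155.
Year 2014: gap = -2.2 × (9.29 - 4.65) = -10.208%, loss ≈ 20325 × 10.208/100 ≈ 2075.
Year 2015: gap = -2.2 × (8.56 - 4.65) = -8.602%, loss ≈ 20325 × 8.602/100 ≈ 1748.
Year 2016: gap = -2.2 × (9.36 - 4.65) = -10.362%, loss ≈ 20325 × 10.362/100 ≈ 2106.
Total lost output = 1623 + 2155 + 2075 + 1748 + 2106 = 9707 billion.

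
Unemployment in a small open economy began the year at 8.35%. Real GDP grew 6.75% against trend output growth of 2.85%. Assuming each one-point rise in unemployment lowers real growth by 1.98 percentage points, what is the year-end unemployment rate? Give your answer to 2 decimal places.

Growth-rate Okun's law: g_Y = g_Y* - β × Δu, so Δu = (g_Y* - g_Y)/β.
Δu = (2.85 - 6.75)/1.98 = -3.9/1.98 = -1.97 percentage points.
Year-end unemployment = 8.35 - 1.97 = 6.38%.

6.38%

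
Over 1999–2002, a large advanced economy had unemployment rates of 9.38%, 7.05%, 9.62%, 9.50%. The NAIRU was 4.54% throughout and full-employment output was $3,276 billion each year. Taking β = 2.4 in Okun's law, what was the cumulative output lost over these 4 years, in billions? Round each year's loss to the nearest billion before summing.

$1,367 billion

Year 1999: gap = -2.4 × (9.38 - 4.54) = -11.616%, loss ≈ 3276 × 11.616/100 ≈ 381.
Year 2000: gap = -2.4 × (7.05 - 4.54) = -6.024%, loss ≈ 3276 × 6.024/100 ≈ 197.
Year 2001: gap = -2.4 × (9.62 - 4.54) = -12.192%, loss ≈ 3276 × 12.192/100 ≈ 399.
Year 2002: gap = -2.4 × (9.5 - 4.54) = -11.904%, loss ≈ 3276 × 11.904/100 ≈ 390.
Total lost output = 381 + 197 + 399 + 390 = 1367 billion.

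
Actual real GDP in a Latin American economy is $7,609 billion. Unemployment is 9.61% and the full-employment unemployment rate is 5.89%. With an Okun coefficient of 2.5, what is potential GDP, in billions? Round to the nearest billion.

Unemployment gap = 9.61 - 5.89 = 3.72 points, so output gap = -2.5 × 3.72 = -9.3%.
Since Y = Y* × (1 + gap/100), Y* = 7609/0.907 ≈ 8389 billion.

$8,389 billion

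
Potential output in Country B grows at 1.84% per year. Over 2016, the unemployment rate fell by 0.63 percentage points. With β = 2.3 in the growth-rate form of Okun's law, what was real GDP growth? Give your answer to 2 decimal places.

Growth-rate Okun's law: g_Y = g_Y* - β × Δu.
g_Y = 1.84 - 2.3 × (-0.63) = 1.84 + 1.449 = 3.289%, i.e. 3.29% to 2 d.p.

3.29%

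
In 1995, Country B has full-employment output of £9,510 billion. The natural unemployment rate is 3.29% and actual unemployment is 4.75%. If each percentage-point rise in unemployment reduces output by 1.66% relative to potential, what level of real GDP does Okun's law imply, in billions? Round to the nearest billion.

Unemployment gap = 4.75 - 3.29 = 1.46 points, so the output gap is -1.66 × 1.46 = -2.4236%.
Actual GDP = 9510 × (1 - 2.4236/100) = 9510 × 0.975764 ≈ 9280 billion.

£9,280 billion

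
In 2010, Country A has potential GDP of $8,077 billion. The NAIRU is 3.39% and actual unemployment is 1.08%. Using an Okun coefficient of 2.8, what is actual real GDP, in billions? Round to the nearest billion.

$8,599 billion

Unemployment gap = 1.08 - 3.39 = -2.31 points, so the output gap is -2.8 × (-2.31) = 6.468%.
Actual GDP = 8077 × (1 + 6.468/100) = 8077 × 1.06468 ≈ 8599 billion.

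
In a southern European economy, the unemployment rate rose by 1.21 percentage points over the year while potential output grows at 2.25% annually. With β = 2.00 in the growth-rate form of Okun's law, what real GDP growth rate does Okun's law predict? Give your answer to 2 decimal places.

-0.17%

Growth-rate Okun's law: g_Y = g_Y* - β × Δu.
g_Y = 2.25 - 2.00 × (1.21) = 2.25 - 2.42 = -0.17%, i.e. -0.17% to 2 d.p.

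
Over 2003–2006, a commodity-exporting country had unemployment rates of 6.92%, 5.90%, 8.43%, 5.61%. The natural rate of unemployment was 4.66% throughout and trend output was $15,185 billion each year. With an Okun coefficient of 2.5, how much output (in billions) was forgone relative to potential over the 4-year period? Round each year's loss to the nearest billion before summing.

$3,121 billion

Year 2003: gap = -2.5 × (6.92 - 4.66) = -5.65%, loss ≈ 15185 × 5.65/100 ≈ 858.
Year 2004: gap = -2.5 × (5.9 - 4.66) = -3.1%, loss ≈ 15185 × 3.1/100 ≈ 471.
Year 2005: gap = -2.5 × (8.43 - 4.66) = -9.425%, loss ≈ 15185 × 9.425/100 ≈ 1431.
Year 2006: gap = -2.5 × (5.61 - 4.66) = -2.375%, loss ≈ 15185 × 2.375/100 ≈ 361.
Total lost output = 858 + 471 + 1431 + 361 = 3121 billion.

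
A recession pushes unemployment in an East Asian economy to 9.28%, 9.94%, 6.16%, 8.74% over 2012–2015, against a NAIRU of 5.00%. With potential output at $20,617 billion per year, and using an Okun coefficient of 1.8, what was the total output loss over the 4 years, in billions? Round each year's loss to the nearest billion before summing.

Year 2012: gap = -1.8 × (9.28 - 5) = -7.704%, loss ≈ 20617 × 7.704/100 ≈ 1588.
Year 2013: gap = -1.8 × (9.94 - 5) = -8.892%, loss ≈ 20617 × 8.892/100 ≈ 1833.
Year 2014: gap = -1.8 × (6.16 - 5) = -2.088%, loss ≈ 20617 × 2.088/100 ≈ 430.
Year 2015: gap = -1.8 × (8.74 - 5) = -6.732%, loss ≈ 20617 × 6.732/100 ≈ 1388.
Total lost output = 1588 + 1833 + 430 + 1388 = 5239 billion.

$5,239 billion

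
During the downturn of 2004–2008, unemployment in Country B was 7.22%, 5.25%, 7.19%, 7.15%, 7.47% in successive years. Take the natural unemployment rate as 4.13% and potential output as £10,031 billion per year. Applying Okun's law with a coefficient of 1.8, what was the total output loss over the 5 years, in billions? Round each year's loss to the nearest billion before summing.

£2,461 billion

Year 2004: gap = -1.8 × (7.22 - 4.13) = -5.562%, loss ≈ 10031 × 5.562/100 ≈ 558.
Year 2005: gap = -1.8 × (5.25 - 4.13) = -2.016%, loss ≈ 10031 × 2.016/100 ≈ 202.
Year 2006: gap = -1.8 × (7.19 - 4.13) = -5.508%, loss ≈ 10031 × 5.508/100 ≈ 553.
Year 2007: gap = -1.8 × (7.15 - 4.13) = -5.436%, loss ≈ 10031 × 5.436/100 ≈ 545.
Year 2008: gap = -1.8 × (7.47 - 4.13) = -6.012%, loss ≈ 10031 × 6.012/100 ≈ 603.
Total lost output = 558 + 202 + 553 + 545 + 603 = 2461 billion.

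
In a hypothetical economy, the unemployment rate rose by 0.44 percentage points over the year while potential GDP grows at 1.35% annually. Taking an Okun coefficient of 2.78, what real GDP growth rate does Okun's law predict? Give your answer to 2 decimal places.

Growth-rate Okun's law: g_Y = g_Y* - β × Δu.
g_Y = 1.35 - 2.78 × (0.44) = 1.35 - 1.2232 = 0.1268%, i.e. 0.13% to 2 d.p.

0.13%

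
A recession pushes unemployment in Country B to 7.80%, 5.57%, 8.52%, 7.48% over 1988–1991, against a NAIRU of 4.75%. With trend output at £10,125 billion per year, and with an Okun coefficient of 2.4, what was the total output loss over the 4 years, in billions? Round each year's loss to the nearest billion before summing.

Year 1988: gap = -2.4 × (7.8 - 4.75) = -7.32%, loss ≈ 10125 × 7.32/100 ≈ 741.
Year 1989: gap = -2.4 × (5.57 - 4.75) = -1.968%, loss ≈ 10125 × 1.968/100 ≈ 199.
Year 1990: gap = -2.4 × (8.52 - 4.75) = -9.048%, loss ≈ 10125 × 9.048/100 ≈ 916.
Year 1991: gap = -2.4 × (7.48 - 4.75) = -6.552%, loss ≈ 10125 × 6.552/100 ≈ 663.
Total lost output = 741 + 199 + 916 + 663 = 2519 billion.

£2,519 billion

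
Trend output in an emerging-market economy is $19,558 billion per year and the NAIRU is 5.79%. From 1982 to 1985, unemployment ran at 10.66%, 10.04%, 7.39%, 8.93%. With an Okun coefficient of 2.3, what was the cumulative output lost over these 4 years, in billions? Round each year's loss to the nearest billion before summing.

Year 1982: gap = -2.3 × (10.66 - 5.79) = -11.201%, loss ≈ 19558 × 11.201/100 ≈ 2191.
Year 1983: gap = -2.3 × (10.04 - 5.79) = -9.775%, loss ≈ 19558 × 9.775/100 ≈ 1912.
Year 1984: gap = -2.3 × (7.39 - 5.79) = -3.68%, loss ≈ 19558 × 3.68/100 ≈ 720.
Year 1985: gap = -2.3 × (8.93 - 5.79) = -7.222%, loss ≈ 19558 × 7.222/100 ≈ 1412.
Total lost output = 2191 + 1912 + 720 + 1412 = 6235 billion.

$6,235 billion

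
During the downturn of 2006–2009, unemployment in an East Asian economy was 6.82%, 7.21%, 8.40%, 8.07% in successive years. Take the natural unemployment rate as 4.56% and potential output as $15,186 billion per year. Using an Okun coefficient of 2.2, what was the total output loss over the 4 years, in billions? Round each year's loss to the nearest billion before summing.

$4,096 billion

Year 2006: gap = -2.2 × (6.82 - 4.56) = -4.972%, loss ≈ 15186 × 4.972/100 ≈ 755.
Year 2007: gap = -2.2 × (7.21 - 4.56) = -5.83%, loss ≈ 15186 × 5.83/100 ≈ 885.
Year 2008: gap = -2.2 × (8.4 - 4.56) = -8.448%, loss ≈ 15186 × 8.448/100 ≈ 1283.
Year 2009: gap = -2.2 × (8.07 - 4.56) = -7.722%, loss ≈ 15186 × 7.722/100 ≈ 1173.
Total lost output = 755 + 885 + 1283 + 1173 = 4096 billion.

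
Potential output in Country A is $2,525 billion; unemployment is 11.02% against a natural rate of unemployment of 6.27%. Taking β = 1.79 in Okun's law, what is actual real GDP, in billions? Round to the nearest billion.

Unemployment gap = 11.02 - 6.27 = 4.75 points, so the output gap is -1.79 × 4.75 = -8.5025%.
Actual GDP = 2525 × (1 - 8.5025/100) = 2525 × 0.914975 ≈ 2310 billion.

$2,310 billion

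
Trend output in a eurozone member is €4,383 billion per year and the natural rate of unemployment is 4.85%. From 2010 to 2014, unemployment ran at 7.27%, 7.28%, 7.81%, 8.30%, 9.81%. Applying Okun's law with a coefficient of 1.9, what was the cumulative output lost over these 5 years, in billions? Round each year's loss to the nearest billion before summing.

Year 2010: gap = -1.9 × (7.27 - 4.85) = -4.598%, loss ≈ 4383 × 4.598/100 ≈ 202.
Year 2011: gap = -1.9 × (7.28 - 4.85) = -4.617%, loss ≈ 4383 × 4.617/100 ≈ 202.
Year 2012: gap = -1.9 × (7.81 - 4.85) = -5.624%, loss ≈ 4383 × 5.624/100 ≈ 246.
Year 2013: gap = -1.9 × (8.3 - 4.85) = -6.555%, loss ≈ 4383 × 6.555/100 ≈ 287.
Year 2014: gap = -1.9 × (9.81 - 4.85) = -9.424%, loss ≈ 4383 × 9.424/100 ≈ 413.
Total lost output = 202 + 202 + 246 + 287 + 413 = 1350 billion.

€1,350 billion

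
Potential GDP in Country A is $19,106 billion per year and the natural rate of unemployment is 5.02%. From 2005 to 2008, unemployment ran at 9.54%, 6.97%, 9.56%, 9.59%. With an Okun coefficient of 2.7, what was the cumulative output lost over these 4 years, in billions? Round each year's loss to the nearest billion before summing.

Year 2005: gap = -2.7 × (9.54 - 5.02) = -12.204%, loss ≈ 19106 × 12.204/100 ≈ 2332.
Year 2006: gap = -2.7 × (6.97 - 5.02) = -5.265%, loss ≈ 19106 × 5.265/100 ≈ 1006.
Year 2007: gap = -2.7 × (9.56 - 5.02) = -12.258%, loss ≈ 19106 × 12.258/100 ≈ 2342.
Year 2008: gap = -2.7 × (9.59 - 5.02) = -12.339%, loss ≈ 19106 × 12.339/100 ≈ 2357.
Total lost output = 2332 + 1006 + 2342 + 2357 = 8037 billion.

$8,037 billion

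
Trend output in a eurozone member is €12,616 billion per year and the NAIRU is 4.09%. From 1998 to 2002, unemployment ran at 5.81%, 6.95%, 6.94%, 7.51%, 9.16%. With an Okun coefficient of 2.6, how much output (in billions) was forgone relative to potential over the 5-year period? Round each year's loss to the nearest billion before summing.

Year 1998: gap = -2.6 × (5.81 - 4.09) = -4.472%, loss ≈ 12616 × 4.472/100 ≈ 564.
Year 1999: gap = -2.6 × (6.95 - 4.09) = -7.436%, loss ≈ 12616 × 7.436/100 ≈ 938.
Year 2000: gap = -2.6 × (6.94 - 4.09) = -7.41%, loss ≈ 12616 × 7.41/100 ≈ 935.
Year 2001: gap = -2.6 × (7.51 - 4.09) = -8.892%, loss ≈ 12616 × 8.892/100 ≈ 1122.
Year 2002: gap = -2.6 × (9.16 - 4.09) = -13.182%, loss ≈ 12616 × 13.182/100 ≈ 1663.
Total lost output = 564 + 938 + 935 + 1122 + 1663 = 5222 billion.

€5,222 billion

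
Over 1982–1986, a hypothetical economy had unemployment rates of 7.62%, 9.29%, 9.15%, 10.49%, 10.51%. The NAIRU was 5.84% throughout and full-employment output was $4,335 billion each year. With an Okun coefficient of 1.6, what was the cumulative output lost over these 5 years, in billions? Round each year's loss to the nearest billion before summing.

Year 1982: gap = -1.6 × (7.62 - 5.84) = -2.848%, loss ≈ 4335 × 2.848/100 ≈ 123.
Year 1983: gap = -1.6 × (9.29 - 5.84) = -5.52%, loss ≈ 4335 × 5.52/100 ≈ 239.
Year 1984: gap = -1.6 × (9.15 - 5.84) = -5.296%, loss ≈ 4335 × 5.296/100 ≈ 230.
Year 1985: gap = -1.6 × (10.49 - 5.84) = -7.44%, loss ≈ 4335 × 7.44/100 ≈ 323.
Year 1986: gap = -1.6 × (10.51 - 5.84) = -7.472%, loss ≈ 4335 × 7.472/100 ≈ 324.
Total lost output = 123 + 239 + 230 + 323 + 324 = 1239 billion.

$1,239 billion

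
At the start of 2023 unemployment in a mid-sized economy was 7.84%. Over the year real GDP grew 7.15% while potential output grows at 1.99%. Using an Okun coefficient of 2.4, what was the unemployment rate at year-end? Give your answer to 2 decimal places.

Growth-rate Okun's law: g_Y = g_Y* - β × Δu, so Δu = (g_Y* - g_Y)/β.
Δu = (1.99 - 7.15)/2.4 = -5.16/2.4 = -2.15 percentage points.
Year-end unemployment = 7.84 - 2.15 = 5.69%.

5.69%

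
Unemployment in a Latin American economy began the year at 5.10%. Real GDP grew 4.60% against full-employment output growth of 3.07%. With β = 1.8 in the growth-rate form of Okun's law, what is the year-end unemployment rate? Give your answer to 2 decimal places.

4.25%

Growth-rate Okun's law: g_Y = g_Y* - β × Δu, so Δu = (g_Y* - g_Y)/β.
Δu = (3.07 - 4.6)/1.8 = -1.53/1.8 = -0.85 percentage points.
Year-end unemployment = 5.1 - 0.85 = 4.25%.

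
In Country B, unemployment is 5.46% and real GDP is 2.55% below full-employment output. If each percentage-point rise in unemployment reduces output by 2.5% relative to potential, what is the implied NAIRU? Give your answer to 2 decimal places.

4.44%

From Okun's law, u - u* = -(output gap)/β = -(-2.55)/2.5 = 1.02 points.
So u* = 5.46 - 1.02 = 4.44%.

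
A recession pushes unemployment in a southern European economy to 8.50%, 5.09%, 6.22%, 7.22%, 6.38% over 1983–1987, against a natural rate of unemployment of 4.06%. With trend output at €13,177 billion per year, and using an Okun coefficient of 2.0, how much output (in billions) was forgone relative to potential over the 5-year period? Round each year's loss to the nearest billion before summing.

€3,454 billion

Year 1983: gap = -2.0 × (8.5 - 4.06) = -8.88%, loss ≈ 13177 × 8.88/100 ≈ 1170.
Year 1984: gap = -2.0 × (5.09 - 4.06) = -2.06%, loss ≈ 13177 × 2.06/100 ≈ 271.
Year 1985: gap = -2.0 × (6.22 - 4.06) = -4.32%, loss ≈ 13177 × 4.32/100 ≈ 569.
Year 1986: gap = -2.0 × (7.22 - 4.06) = -6.32%, loss ≈ 13177 × 6.32/100 ≈ 833.
Year 1987: gap = -2.0 × (6.38 - 4.06) = -4.64%, loss ≈ 13177 × 4.64/100 ≈ 611.
Total lost output = 1170 + 271 + 569 + 833 + 611 = 3454 billion.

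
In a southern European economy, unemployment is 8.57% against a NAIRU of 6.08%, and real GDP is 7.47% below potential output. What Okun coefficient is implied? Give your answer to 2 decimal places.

Okun's law: output gap = -β × (u - u*).
-7.47 = -β × (8.57 - 6.08) = -β × 2.49, so β = 7.47/2.49 = 3.00.

β ≈ 3.00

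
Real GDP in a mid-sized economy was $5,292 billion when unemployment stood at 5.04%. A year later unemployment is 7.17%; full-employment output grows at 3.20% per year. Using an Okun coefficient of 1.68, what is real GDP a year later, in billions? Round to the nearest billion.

Δu = 7.17 - 5.04 = 2.13 points.
Okun's law (growth form): g_Y = g_Y* - β × Δu = 3.20 - 1.68 × (2.13) = 3.2 - 3.5784 = -0.3784%.
Real GDP in the next year = 5292 × (1 - 0.3784/100) = 5292 × 0.996216 ≈ 5272 billion.

$5,272 billion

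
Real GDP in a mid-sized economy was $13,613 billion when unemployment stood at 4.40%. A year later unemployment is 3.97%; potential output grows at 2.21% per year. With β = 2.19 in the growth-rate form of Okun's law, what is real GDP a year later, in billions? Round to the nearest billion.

$14,042 billion

Δu = 3.97 - 4.4 = -0.43 points.
Okun's law (growth form): g_Y = g_Y* - β × Δu = 2.21 - 2.19 × (-0.43) = 2.21 + 0.9417 = 3.1517%.
Real GDP in the next year = 13613 × (1 + 3.1517/100) = 13613 × 1.031517 ≈ 14042 billion.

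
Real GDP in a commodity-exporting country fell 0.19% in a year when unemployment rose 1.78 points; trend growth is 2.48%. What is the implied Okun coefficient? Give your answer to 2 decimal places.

β ≈ 1.50

Growth form: g_Y = g_Y* - β × Δu, so β = (g_Y* - g_Y)/Δu.
β = (2.48 + 0.19)/1.78 = 2.67/1.78 = 1.50.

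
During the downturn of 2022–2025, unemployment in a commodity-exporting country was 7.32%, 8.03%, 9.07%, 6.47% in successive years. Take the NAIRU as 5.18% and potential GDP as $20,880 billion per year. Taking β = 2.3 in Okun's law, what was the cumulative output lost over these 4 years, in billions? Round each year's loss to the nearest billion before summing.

$4,885 billion

Year 2022: gap = -2.3 × (7.32 - 5.18) = -4.922%, loss ≈ 20880 × 4.922/100 ≈ 1028.
Year 2023: gap = -2.3 × (8.03 - 5.18) = -6.555%, loss ≈ 20880 × 6.555/100 ≈ 1369.
Year 2024: gap = -2.3 × (9.07 - 5.18) = -8.947%, loss ≈ 20880 × 8.947/100 ≈ 1868.
Year 2025: gap = -2.3 × (6.47 - 5.18) = -2.967%, loss ≈ 20880 × 2.967/100 ≈ 620.
Total lost output = 1028 + 1369 + 1868 + 620 = 4885 billion.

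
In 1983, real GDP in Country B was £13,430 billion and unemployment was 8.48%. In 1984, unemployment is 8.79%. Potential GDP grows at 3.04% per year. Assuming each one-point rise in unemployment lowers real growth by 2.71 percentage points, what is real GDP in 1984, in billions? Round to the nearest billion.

Δu = 8.79 - 8.48 = 0.31 points.
Okun's law (growth form): g_Y = g_Y* - β × Δu = 3.04 - 2.71 × (0.31) = 3.04 - 0.8401 = 2.1999%.
Real GDP in the next year = 13430 × (1 + 2.1999/100) = 13430 × 1.021999 ≈ 13725 billion.

£13,725 billion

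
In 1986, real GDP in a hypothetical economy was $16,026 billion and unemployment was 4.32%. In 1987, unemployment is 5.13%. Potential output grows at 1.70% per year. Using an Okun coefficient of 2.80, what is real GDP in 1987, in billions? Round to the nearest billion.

$15,935 billion

Δu = 5.13 - 4.32 = 0.81 points.
Okun's law (growth form): g_Y = g_Y* - β × Δu = 1.70 - 2.80 × (0.81) = 1.7 - 2.268 = -0.568%.
Real GDP in the next year = 16026 × (1 - 0.568/100) = 16026 × 0.99432 ≈ 15935 billion.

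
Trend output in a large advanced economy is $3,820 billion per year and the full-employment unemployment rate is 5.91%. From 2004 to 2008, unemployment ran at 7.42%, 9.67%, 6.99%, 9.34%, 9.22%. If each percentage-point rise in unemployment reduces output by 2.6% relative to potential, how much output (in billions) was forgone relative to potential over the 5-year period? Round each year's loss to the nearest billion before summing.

$1,300 billion

Year 2004: gap = -2.6 × (7.42 - 5.91) = -3.926%, loss ≈ 3820 × 3.926/100 ≈ 150.
Year 2005: gap = -2.6 × (9.67 - 5.91) = -9.776%, loss ≈ 3820 × 9.776/100 ≈ 373.
Year 2006: gap = -2.6 × (6.99 - 5.91) = -2.808%, loss ≈ 3820 × 2.808/100 ≈ 107.
Year 2007: gap = -2.6 × (9.34 - 5.91) = -8.918%, loss ≈ 3820 × 8.918/100 ≈ 341.
Year 2008: gap = -2.6 × (9.22 - 5.91) = -8.606%, loss ≈ 3820 × 8.606/100 ≈ 329.
Total lost output = 150 + 373 + 107 + 341 + 329 = 1300 billion.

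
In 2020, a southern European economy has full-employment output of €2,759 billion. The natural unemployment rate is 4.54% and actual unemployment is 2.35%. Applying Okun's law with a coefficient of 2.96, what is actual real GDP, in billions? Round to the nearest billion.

Unemployment gap = 2.35 - 4.54 = -2.19 points, so the output gap is -2.96 × (-2.19) = 6.4824%.
Actual GDP = 2759 × (1 + 6.4824/100) = 2759 × 1.064824 ≈ 2938 billion.

€2,938 billion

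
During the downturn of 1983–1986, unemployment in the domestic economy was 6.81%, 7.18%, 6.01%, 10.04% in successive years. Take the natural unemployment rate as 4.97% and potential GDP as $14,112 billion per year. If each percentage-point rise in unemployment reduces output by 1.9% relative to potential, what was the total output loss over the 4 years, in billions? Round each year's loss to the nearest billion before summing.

$2,724 billion

Year 1983: gap = -1.9 × (6.81 - 4.97) = -3.496%, loss ≈ 14112 × 3.496/100 ≈ 493.
Year 1984: gap = -1.9 × (7.18 - 4.97) = -4.199%, loss ≈ 14112 × 4.199/100 ≈ 593.
Year 1985: gap = -1.9 × (6.01 - 4.97) = -1.976%, loss ≈ 14112 × 1.976/100 ≈ 279.
Year 1986: gap = -1.9 × (10.04 - 4.97) = -9.633%, loss ≈ 14112 × 9.633/100 ≈ 1359.
Total lost output = 493 + 593 + 279 + 1359 = 2724 billion.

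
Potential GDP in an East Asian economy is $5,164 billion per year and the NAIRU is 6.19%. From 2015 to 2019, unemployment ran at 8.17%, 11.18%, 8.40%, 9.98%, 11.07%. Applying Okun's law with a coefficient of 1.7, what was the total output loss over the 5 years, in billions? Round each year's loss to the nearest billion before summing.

$1,567 billion

Year 2015: gap = -1.7 × (8.17 - 6.19) = -3.366%, loss ≈ 5164 × 3.366/100 ≈ 174.
Year 2016: gap = -1.7 × (11.18 - 6.19) = -8.483%, loss ≈ 5164 × 8.483/100 ≈ 438.
Year 2017: gap = -1.7 × (8.4 - 6.19) = -3.757%, loss ≈ 5164 × 3.757/100 ≈ 194.
Year 2018: gap = -1.7 × (9.98 - 6.19) = -6.443%, loss ≈ 5164 × 6.443/100 ≈ 333.
Year 2019: gap = -1.7 × (11.07 - 6.19) = -8.296%, loss ≈ 5164 × 8.296/100 ≈ 428.
Total lost output = 174 + 438 + 194 + 333 + 428 = 1567 billion.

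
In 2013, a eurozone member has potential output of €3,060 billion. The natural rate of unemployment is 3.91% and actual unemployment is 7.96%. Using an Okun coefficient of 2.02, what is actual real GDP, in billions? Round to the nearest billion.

Unemployment gap = 7.96 - 3.91 = 4.05 points, so the output gap is -2.02 × 4.05 = -8.181%.
Actual GDP = 3060 × (1 - 8.181/100) = 3060 × 0.91819 ≈ 2810 billion.

€2,810 billion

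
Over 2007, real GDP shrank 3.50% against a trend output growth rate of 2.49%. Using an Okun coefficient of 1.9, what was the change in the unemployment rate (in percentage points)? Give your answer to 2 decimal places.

Growth-rate Okun's law: g_Y = g_Y* - β × Δu, so Δu = (g_Y* - g_Y)/β.
Δu = (2.49 + 3.5)/1.9 = 5.99/1.9 = 3.15 percentage points.

3.15 percentage points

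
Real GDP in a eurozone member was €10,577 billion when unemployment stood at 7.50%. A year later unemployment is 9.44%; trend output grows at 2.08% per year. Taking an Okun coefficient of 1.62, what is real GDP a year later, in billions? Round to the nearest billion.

Δu = 9.44 - 7.5 = 1.94 points.
Okun's law (growth form): g_Y = g_Y* - β × Δu = 2.08 - 1.62 × (1.94) = 2.08 - 3.1428 = -1.0628%.
Real GDP in the next year = 10577 × (1 - 1.0628/100) = 10577 × 0.989372 ≈ 10465 billion.

€10,465 billion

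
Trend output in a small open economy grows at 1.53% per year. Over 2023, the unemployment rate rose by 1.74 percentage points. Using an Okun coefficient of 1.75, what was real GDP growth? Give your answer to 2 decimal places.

Growth-rate Okun's law: g_Y = g_Y* - β × Δu.
g_Y = 1.53 - 1.75 × (1.74) = 1.53 - 3.045 = -1.515%, i.e. -1.52% to 2 d.p.

-1.52%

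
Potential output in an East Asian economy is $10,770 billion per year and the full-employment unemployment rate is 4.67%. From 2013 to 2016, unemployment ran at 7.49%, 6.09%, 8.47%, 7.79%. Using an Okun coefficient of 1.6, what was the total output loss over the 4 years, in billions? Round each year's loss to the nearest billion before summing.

Year 2013: gap = -1.6 × (7.49 - 4.67) = -4.512%, loss ≈ 10770 × 4.512/100 ≈ 486.
Year 2014: gap = -1.6 × (6.09 - 4.67) = -2.272%, loss ≈ 10770 × 2.272/100 ≈ 245.
Year 2015: gap = -1.6 × (8.47 - 4.67) = -6.08%, loss ≈ 10770 × 6.08/100 ≈ 655.
Year 2016: gap = -1.6 × (7.79 - 4.67) = -4.992%, loss ≈ 10770 × 4.992/100 ≈ 538.
Total lost output = 486 + 245 + 655 + 538 = 1924 billion.

$1,924 billion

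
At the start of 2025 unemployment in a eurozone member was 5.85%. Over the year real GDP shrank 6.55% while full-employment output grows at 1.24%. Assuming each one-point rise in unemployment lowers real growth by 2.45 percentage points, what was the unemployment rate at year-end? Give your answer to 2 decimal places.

Growth-rate Okun's law: g_Y = g_Y* - β × Δu, so Δu = (g_Y* - g_Y)/β.
Δu = (1.24 + 6.55)/2.45 = 7.79/2.45 = 3.18 percentage points.
Year-end unemployment = 5.85 + 3.18 = 9.03%.

9.03%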